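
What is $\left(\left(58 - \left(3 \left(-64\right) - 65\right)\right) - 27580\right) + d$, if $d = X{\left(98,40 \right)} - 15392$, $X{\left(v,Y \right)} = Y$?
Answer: $-42617$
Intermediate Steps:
$d = -15352$ ($d = 40 - 15392 = -15352$)
$\left(\left(58 - \left(3 \left(-64\right) - 65\right)\right) - 27580\right) + d = \left(\left(58 - \left(3 \left(-64\right) - 65\right)\right) - 27580\right) - 15352 = \left(\left(58 - \left(-192 - 65\right)\right) - 27580\right) - 15352 = \left(\left(58 - -257\right) - 27580\right) - 15352 = \left(\left(58 + 257\right) - 27580\right) - 15352 = \left(315 - 27580\right) - 15352 = -27265 - 15352 = -42617$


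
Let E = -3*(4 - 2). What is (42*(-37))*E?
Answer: 9324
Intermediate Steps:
E = -6 (E = -3*2 = -6)
(42*(-37))*E = (42*(-37))*(-6) = -1554*(-6) = 9324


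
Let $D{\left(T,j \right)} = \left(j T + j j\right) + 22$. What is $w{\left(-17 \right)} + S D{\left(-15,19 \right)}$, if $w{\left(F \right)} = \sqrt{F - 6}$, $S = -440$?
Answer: $-43120 + i \sqrt{23} \approx -43120.0 + 4.7958 i$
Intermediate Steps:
$D{\left(T,j \right)} = 22 + j^{2} + T j$ ($D{\left(T,j \right)} = \left(T j + j^{2}\right) + 22 = \left(j^{2} + T j\right) + 22 = 22 + j^{2} + T j$)
$w{\left(F \right)} = \sqrt{-6 + F}$
$w{\left(-17 \right)} + S D{\left(-15,19 \right)} = \sqrt{-6 - 17} - 440 \left(22 + 19^{2} - 285\right) = \sqrt{-23} - 440 \left(22 + 361 - 285\right) = i \sqrt{23} - 43120 = -43120 + i \sqrt{23}$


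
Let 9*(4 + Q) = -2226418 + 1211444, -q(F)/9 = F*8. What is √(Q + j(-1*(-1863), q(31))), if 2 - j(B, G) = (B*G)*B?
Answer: 2*√17429948170/3 ≈ 88015.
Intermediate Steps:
q(F) = -72*F (q(F) = -9*F*8 = -72*F)
j(B, G) = 2 - G*B² (j(B, G) = 2 - B*G*B = 2 - G*B²)
Q = -1015010/9 (Q = -4 + (-2226418 + 1211444)/9 = -4 + (⅑)*(-1014974) = -4 - 1014974/9 = -1015010/9 ≈ -1.1278e+5)
√(Q + j(-1*(-1863), q(31))) = √(-1015010/9 + (2 - (-72*31)*(-1*(-1863))²)) = √(-1015010/9 + (2 - 1*(-2232)*1863²)) = √(-1015010/9 + (2 - 1*(-2232)*3470769)) = √(-1015010/9 + (2 + 7746756408)) = √(-1015010/9 + 7746756410) = √(69719792680/9) = 2*√17429948170/3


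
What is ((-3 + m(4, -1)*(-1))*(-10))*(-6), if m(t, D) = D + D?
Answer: -60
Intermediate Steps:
m(t, D) = 2*D
((-3 + m(4, -1)*(-1))*(-10))*(-6) = ((-3 + (2*(-1))*(-1))*(-10))*(-6) = ((-3 - 2*(-1))*(-10))*(-6) = ((-3 + 2)*(-10))*(-6) = -1*(-10)*(-6) = 10*(-6) = -60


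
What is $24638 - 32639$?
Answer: $-8001$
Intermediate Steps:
$24638 - 32639 = -8001$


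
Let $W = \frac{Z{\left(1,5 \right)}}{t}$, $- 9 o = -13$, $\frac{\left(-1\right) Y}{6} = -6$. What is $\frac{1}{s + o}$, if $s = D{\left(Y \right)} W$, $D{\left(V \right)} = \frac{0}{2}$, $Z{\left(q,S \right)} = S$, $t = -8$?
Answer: $\frac{9}{13} \approx 0.69231$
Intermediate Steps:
$Y = 36$ ($Y = \left(-6\right) \left(-6\right) = 36$)
$o = \frac{13}{9}$ ($o = \left(- \frac{1}{9}\right) \left(-13\right) = \frac{13}{9} \approx 1.4444$)
$D{\left(V \right)} = 0$ ($D{\left(V \right)} = 0 \cdot \frac{1}{2} = 0$)
$W = - \frac{5}{8}$ ($W = \frac{5}{-8} = 5 \left(- \frac{1}{8}\right) = - \frac{5}{8} \approx -0.625$)
$s = 0$ ($s = 0 \left(- \frac{5}{8}\right) = 0$)
$\frac{1}{s + o} = \frac{1}{0 + \frac{13}{9}} = \frac{1}{\frac{13}{9}} = \frac{9}{13}$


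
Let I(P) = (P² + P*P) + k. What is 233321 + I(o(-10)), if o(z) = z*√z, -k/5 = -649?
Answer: 234566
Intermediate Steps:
k = 3245 (k = -5*(-649) = 3245)
o(z) = z^(3/2)
I(P) = 3245 + 2*P² (I(P) = (P² + P*P) + 3245 = (P² + P²) + 3245 = 2*P² + 3245 = 3245 + 2*P²)
233321 + I(o(-10)) = 233321 + (3245 + 2*((-10)^(3/2))²) = 233321 + (3245 + 2*(-10*I*√10)²) = 233321 + (3245 + 2*(-1000)) = 233321 + (3245 - 2000) = 233321 + 1245 = 234566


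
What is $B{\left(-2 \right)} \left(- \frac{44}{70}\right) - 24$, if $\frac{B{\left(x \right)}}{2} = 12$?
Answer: $- \frac{1368}{35} \approx -39.086$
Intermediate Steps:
$B{\left(x \right)} = 24$ ($B{\left(x \right)} = 2 \cdot 12 = 24$)
$B{\left(-2 \right)} \left(- \frac{44}{70}\right) - 24 = 24 \left(- \frac{44}{70}\right) - 24 = 24 \left(\left(-44\right) \frac{1}{70}\right) - 24 = 24 \left(- \frac{22}{35}\right) - 24 = - \frac{528}{35} - 24 = - \frac{1368}{35}$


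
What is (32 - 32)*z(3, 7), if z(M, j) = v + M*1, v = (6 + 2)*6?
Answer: 0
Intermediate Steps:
v = 48 (v = 8*6 = 48)
z(M, j) = 48 + M (z(M, j) = 48 + M*1 = 48 + M)
(32 - 32)*z(3, 7) = (32 - 32)*(48 + 3) = 0*51 = 0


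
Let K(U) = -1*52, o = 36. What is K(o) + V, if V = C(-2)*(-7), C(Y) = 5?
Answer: -87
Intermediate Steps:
K(U) = -52
V = -35 (V = 5*(-7) = -35)
K(o) + V = -52 - 35 = -87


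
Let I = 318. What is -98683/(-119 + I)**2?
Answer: -98683/39601 ≈ -2.4919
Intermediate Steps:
-98683/(-119 + I)**2 = -98683/(-119 + 318)**2 = -98683/(199**2) = -98683/39601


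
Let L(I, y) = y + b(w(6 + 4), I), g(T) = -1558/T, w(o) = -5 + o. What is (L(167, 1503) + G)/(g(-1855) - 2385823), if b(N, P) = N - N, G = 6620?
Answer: -15068165/4425700107 ≈ -0.0034047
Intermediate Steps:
b(N, P) = 0
L(I, y) = y (L(I, y) = y + 0 = y)
(L(167, 1503) + G)/(g(-1855) - 2385823) = (1503 + 6620)/(-1558/(-1855) - 2385823) = 8123/(-1558*(-1/1855) - 2385823) = 8123/(1558/1855 - 2385823) = 8123/(-4425700107/1855) = 8123*(-1855/4425700107) = -15068165/4425700107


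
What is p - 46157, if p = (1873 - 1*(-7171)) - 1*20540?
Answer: -57653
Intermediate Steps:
p = -11496 (p = (1873 + 7171) - 20540 = 9044 - 20540 = -11496)
p - 46157 = -11496 - 46157 = -57653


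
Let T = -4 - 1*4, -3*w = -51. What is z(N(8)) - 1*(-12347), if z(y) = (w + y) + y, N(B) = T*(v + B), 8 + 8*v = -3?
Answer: 12258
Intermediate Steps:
w = 17 (w = -⅓*(-51) = 17)
T = -8 (T = -4 - 4 = -8)
v = -11/8 (v = -1 + (⅛)*(-3) = -1 - 3/8 = -11/8 ≈ -1.3750)
N(B) = 11 - 8*B (N(B) = -8*(-11/8 + B) = 11 - 8*B)
z(y) = 17 + 2*y (z(y) = (17 + y) + y = 17 + 2*y)
z(N(8)) - 1*(-12347) = (17 + 2*(11 - 8*8)) - 1*(-12347) = (17 + 2*(11 - 64)) + 12347 = (17 + 2*(-53)) + 12347 = (17 - 106) + 12347 = -89 + 12347 = 12258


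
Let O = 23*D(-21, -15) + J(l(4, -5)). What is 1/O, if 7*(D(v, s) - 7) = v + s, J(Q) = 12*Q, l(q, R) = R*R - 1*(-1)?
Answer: 7/2483 ≈ 0.0028192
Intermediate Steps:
l(q, R) = 1 + R² (l(q, R) = R² + 1 = 1 + R²)
D(v, s) = 7 + s/7 + v/7 (D(v, s) = 7 + (v + s)/7 = 7 + (s + v)/7 = 7 + (s/7 + v/7) = 7 + s/7 + v/7)
O = 2483/7 (O = 23*(7 + (⅐)*(-15) + (⅐)*(-21)) + 12*(1 + (-5)²) = 23*(7 - 15/7 - 3) + 12*(1 + 25) = 23*(13/7) + 12*26 = 299/7 + 312 = 2483/7 ≈ 354.71)
1/O = 1/(2483/7) = 7/2483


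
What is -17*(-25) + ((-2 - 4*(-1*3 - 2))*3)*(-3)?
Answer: 263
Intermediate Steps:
-17*(-25) + ((-2 - 4*(-1*3 - 2))*3)*(-3) = 425 + ((-2 - 4*(-3 - 2))*3)*(-3) = 425 + ((-2 - 4*(-5))*3)*(-3) = 425 + ((-2 + 20)*3)*(-3) = 425 + (18*3)*(-3) = 425 + 54*(-3) = 425 - 162 = 263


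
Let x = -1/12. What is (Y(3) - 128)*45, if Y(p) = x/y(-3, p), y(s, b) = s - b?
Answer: -46075/8 ≈ -5759.4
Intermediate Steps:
x = -1/12 (x = -1*1/12 = -1/12 ≈ -0.083333)
Y(p) = -1/(12*(-3 - p))
(Y(3) - 128)*45 = (1/(12*(3 + 3)) - 128)*45 = ((1/12)/6 - 128)*45 = ((1/12)*(1/6) - 128)*45 = (1/72 - 128)*45 = -9215/72*45 = -46075/8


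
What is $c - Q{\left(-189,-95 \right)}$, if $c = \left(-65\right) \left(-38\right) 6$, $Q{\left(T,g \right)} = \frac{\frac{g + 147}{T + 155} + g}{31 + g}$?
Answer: $\frac{16122519}{1088} \approx 14818.0$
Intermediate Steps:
$Q{\left(T,g \right)} = \frac{g + \frac{147 + g}{155 + T}}{31 + g}$ ($Q{\left(T,g \right)} = \frac{\frac{147 + g}{155 + T} + g}{31 + g} = \frac{g + \frac{147 + g}{155 + T}}{31 + g}$)
$c = 14820$ ($c = 2470 \cdot 6 = 14820$)
$c - Q{\left(-189,-95 \right)} = 14820 - \frac{147 + 156 \left(-95\right) - -17955}{4805 + 31 \left(-189\right) + 155 \left(-95\right) - -17955} = 14820 - \frac{147 - 14820 + 17955}{4805 - 5859 - 14725 + 17955} = 14820 - \frac{1}{2176} \cdot 3282 = 14820 - \frac{1641}{1088} = \frac{16122519}{1088}$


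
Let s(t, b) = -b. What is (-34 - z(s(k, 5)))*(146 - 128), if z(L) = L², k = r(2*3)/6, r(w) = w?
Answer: -1062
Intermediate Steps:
k = 1 (k = (2*3)/6 = 6*(⅙) = 1)
(-34 - z(s(k, 5)))*(146 - 128) = (-34 - (-1*5)²)*(146 - 128) = (-34 - 1*(-5)²)*18 = (-34 - 1*25)*18 = (-34 - 25)*18 = -59*18 = -1062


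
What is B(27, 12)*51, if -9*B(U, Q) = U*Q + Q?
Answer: -1904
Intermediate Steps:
B(U, Q) = -Q/9 - Q*U/9 (B(U, Q) = -(U*Q + Q)/9 = -(Q*U + Q)/9 = -(Q + Q*U)/9 = -Q/9 - Q*U/9)
B(27, 12)*51 = -1/9*12*(1 + 27)*51 = -1/9*12*28*51 = -112/3*51 = -1904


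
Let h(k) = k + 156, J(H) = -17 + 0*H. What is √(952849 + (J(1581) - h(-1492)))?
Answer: 2*√238542 ≈ 976.82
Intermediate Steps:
J(H) = -17 (J(H) = -17 + 0 = -17)
h(k) = 156 + k
√(952849 + (J(1581) - h(-1492))) = √(952849 + (-17 - (156 - 1492))) = √(952849 + (-17 - 1*(-1336))) = √(952849 + (-17 + 1336)) = √(952849 + 1319) = √954168 = 2*√238542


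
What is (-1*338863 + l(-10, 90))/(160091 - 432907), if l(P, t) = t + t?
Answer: 338683/272816 ≈ 1.2414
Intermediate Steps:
l(P, t) = 2*t
(-1*338863 + l(-10, 90))/(160091 - 432907) = (-1*338863 + 2*90)/(160091 - 432907) = (-338863 + 180)/(-272816) = -338683*(-1/272816) = 338683/272816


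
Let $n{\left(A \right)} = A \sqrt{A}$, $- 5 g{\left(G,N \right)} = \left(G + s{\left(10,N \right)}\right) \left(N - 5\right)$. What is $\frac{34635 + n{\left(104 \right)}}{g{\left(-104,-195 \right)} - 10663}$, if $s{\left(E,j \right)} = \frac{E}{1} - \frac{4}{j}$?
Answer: $- \frac{270153}{112493} - \frac{8112 \sqrt{26}}{562465} \approx -2.475$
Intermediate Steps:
$s{\left(E,j \right)} = E - \frac{4}{j}$ ($s{\left(E,j \right)} = E 1 - \frac{4}{j} = E - \frac{4}{j}$)
$g{\left(G,N \right)} = - \frac{\left(-5 + N\right) \left(10 + G - \frac{4}{N}\right)}{5}$ ($g{\left(G,N \right)} = - \frac{\left(G + \left(10 - \frac{4}{N}\right)\right) \left(N - 5\right)}{5} = - \frac{\left(10 + G - \frac{4}{N}\right) \left(-5 + N\right)}{5} = - \frac{\left(-5 + N\right) \left(10 + G - \frac{4}{N}\right)}{5}$)
$n{\left(A \right)} = A^{\frac{3}{2}}$
$\frac{34635 + n{\left(104 \right)}}{g{\left(-104,-195 \right)} - 10663} = \frac{34635 + 104^{\frac{3}{2}}}{\left(\frac{54}{5} - 104 - \frac{4}{-195} - -390 - \left(- \frac{104}{5}\right) \left(-195\right)\right) - 10663} = \frac{34635 + 208 \sqrt{26}}{\left(\frac{54}{5} - 104 - - \frac{4}{195} + 390 - 4056\right) - 10663} = \frac{34635 + 208 \sqrt{26}}{\left(\frac{54}{5} - 104 + \frac{4}{195} + 390 - 4056\right) - 10663} = \frac{34635 + 208 \sqrt{26}}{- \frac{146608}{39} - 10663} = \frac{34635 + 208 \sqrt{26}}{- \frac{562465}{39}} = \left(34635 + 208 \sqrt{26}\right) \left(- \frac{39}{562465}\right) = - \frac{270153}{112493} - \frac{8112 \sqrt{26}}{562465}$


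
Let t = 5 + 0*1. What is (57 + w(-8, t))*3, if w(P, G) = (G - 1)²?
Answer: 219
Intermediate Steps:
t = 5 (t = 5 + 0 = 5)
w(P, G) = (-1 + G)²
(57 + w(-8, t))*3 = (57 + (-1 + 5)²)*3 = (57 + 4²)*3 = (57 + 16)*3 = 73*3 = 219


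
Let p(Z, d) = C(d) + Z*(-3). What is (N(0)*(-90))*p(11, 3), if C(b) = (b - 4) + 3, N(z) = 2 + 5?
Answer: 19530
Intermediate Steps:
N(z) = 7
C(b) = -1 + b (C(b) = (-4 + b) + 3 = -1 + b)
p(Z, d) = -1 + d - 3*Z (p(Z, d) = (-1 + d) + Z*(-3) = (-1 + d) - 3*Z = -1 + d - 3*Z)
(N(0)*(-90))*p(11, 3) = (7*(-90))*(-1 + 3 - 3*11) = -630*(-1 + 3 - 33) = -630*(-31) = 19530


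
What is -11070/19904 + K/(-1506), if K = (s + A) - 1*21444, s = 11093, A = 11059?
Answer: -2563621/2497952 ≈ -1.0263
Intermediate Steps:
K = 708 (K = (11093 + 11059) - 1*21444 = 22152 - 21444 = 708)
-11070/19904 + K/(-1506) = -11070/19904 + 708/(-1506) = -11070*1/19904 + 708*(-1/1506) = -5535/9952 - 118/251 = -2563621/2497952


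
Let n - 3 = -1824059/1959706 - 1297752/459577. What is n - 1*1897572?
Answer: -1709021964155339933/900635804362 ≈ -1.8976e+6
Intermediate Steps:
n = -679600530869/900635804362 (n = 3 + (-1824059/1959706 - 1297752/459577) = 3 - 3381507943955/900635804362 = -679600530869/900635804362 ≈ -0.75458)
n - 1*1897572 = -679600530869/900635804362 - 1*1897572 = -679600530869/900635804362 - 1897572 = -1709021964155339933/900635804362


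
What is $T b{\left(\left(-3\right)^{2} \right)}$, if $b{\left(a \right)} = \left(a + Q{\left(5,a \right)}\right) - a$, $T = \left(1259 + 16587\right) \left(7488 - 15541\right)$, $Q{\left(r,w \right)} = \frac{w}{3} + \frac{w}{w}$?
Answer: $-574855352$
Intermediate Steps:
$Q{\left(r,w \right)} = 1 + \frac{w}{3}$ ($Q{\left(r,w \right)} = w \frac{1}{3} + 1 = \frac{w}{3} + 1 = 1 + \frac{w}{3}$)
$T = -143713838$ ($T = 17846 \left(-8053\right) = -143713838$)
$b{\left(a \right)} = 1 + \frac{a}{3}$ ($b{\left(a \right)} = \left(a + \left(1 + \frac{a}{3}\right)\right) - a = \left(1 + \frac{4 a}{3}\right) - a = 1 + \frac{a}{3}$)
$T b{\left(\left(-3\right)^{2} \right)} = - 143713838 \left(1 + \frac{\left(-3\right)^{2}}{3}\right) = - 143713838 \left(1 + \frac{1}{3} \cdot 9\right) = - 143713838 \left(1 + 3\right) = \left(-143713838\right) 4 = -574855352$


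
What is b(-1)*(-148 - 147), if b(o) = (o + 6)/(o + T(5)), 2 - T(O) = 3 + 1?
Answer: 1475/3 ≈ 491.67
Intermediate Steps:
T(O) = -2 (T(O) = 2 - (3 + 1) = 2 - 1*4 = 2 - 4 = -2)
b(o) = (6 + o)/(-2 + o) (b(o) = (o + 6)/(o - 2) = (6 + o)/(-2 + o))
b(-1)*(-148 - 147) = ((6 - 1)/(-2 - 1))*(-148 - 147) = (5/(-3))*(-295) = -1/3*5*(-295) = -5/3*(-295) = 1475/3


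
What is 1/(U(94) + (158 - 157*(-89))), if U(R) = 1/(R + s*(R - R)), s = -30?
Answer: 94/1328315 ≈ 7.0766e-5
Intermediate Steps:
U(R) = 1/R (U(R) = 1/(R - 30*(R - R)) = 1/(R - 30*0) = 1/(R + 0) = 1/R)
1/(U(94) + (158 - 157*(-89))) = 1/(1/94 + (158 - 157*(-89))) = 1/(1/94 + (158 + 13973)) = 1/(1/94 + 14131) = 1/(1328315/94) = 94/1328315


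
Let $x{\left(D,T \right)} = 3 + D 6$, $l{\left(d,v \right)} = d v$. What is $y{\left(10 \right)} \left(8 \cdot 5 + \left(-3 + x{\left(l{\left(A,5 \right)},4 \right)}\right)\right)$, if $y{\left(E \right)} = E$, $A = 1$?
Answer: $700$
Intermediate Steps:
$x{\left(D,T \right)} = 3 + 6 D$
$y{\left(10 \right)} \left(8 \cdot 5 + \left(-3 + x{\left(l{\left(A,5 \right)},4 \right)}\right)\right) = 10 \left(8 \cdot 5 + \left(-3 + \left(3 + 6 \cdot 1 \cdot 5\right)\right)\right) = 10 \left(40 + \left(-3 + \left(3 + 6 \cdot 5\right)\right)\right) = 10 \left(40 + \left(-3 + \left(3 + 30\right)\right)\right) = 10 \left(40 + \left(-3 + 33\right)\right) = 10 \left(40 + 30\right) = 10 \cdot 70 = 700$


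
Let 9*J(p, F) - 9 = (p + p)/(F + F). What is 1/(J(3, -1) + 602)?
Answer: 3/1808 ≈ 0.0016593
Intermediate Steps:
J(p, F) = 1 + p/(9*F) (J(p, F) = 1 + ((p + p)/(F + F))/9 = 1 + ((2*p)/((2*F)))/9 = 1 + ((2*p)*(1/(2*F)))/9 = 1 + (p/F)/9 = 1 + p/(9*F))
1/(J(3, -1) + 602) = 1/((-1 + (1/9)*3)/(-1) + 602) = 1/(-(-1 + 1/3) + 602) = 1/(-1*(-2/3) + 602) = 1/(2/3 + 602) = 1/(1808/3) = 3/1808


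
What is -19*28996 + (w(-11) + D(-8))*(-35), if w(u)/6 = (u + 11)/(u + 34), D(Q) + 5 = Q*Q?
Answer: -552989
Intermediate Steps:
D(Q) = -5 + Q² (D(Q) = -5 + Q*Q = -5 + Q²)
w(u) = 6*(11 + u)/(34 + u) (w(u) = 6*((u + 11)/(u + 34)) = 6*((11 + u)/(34 + u)) = 6*(11 + u)/(34 + u))
-19*28996 + (w(-11) + D(-8))*(-35) = -19*28996 + (6*(11 - 11)/(34 - 11) + (-5 + (-8)²))*(-35) = -550924 + (6*0/23 + (-5 + 64))*(-35) = -550924 + (6*(1/23)*0 + 59)*(-35) = -550924 + (0 + 59)*(-35) = -550924 + 59*(-35) = -550924 - 2065 = -552989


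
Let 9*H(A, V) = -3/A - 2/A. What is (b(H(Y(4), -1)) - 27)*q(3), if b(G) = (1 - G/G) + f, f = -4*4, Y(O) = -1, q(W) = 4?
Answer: -172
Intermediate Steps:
f = -16
H(A, V) = -5/(9*A) (H(A, V) = (-3/A - 2/A)/9 = (-5/A)/9 = -5/(9*A))
b(G) = -16 (b(G) = (1 - G/G) - 16 = (1 - 1*1) - 16 = (1 - 1) - 16 = 0 - 16 = -16)
(b(H(Y(4), -1)) - 27)*q(3) = (-16 - 27)*4 = -43*4 = -172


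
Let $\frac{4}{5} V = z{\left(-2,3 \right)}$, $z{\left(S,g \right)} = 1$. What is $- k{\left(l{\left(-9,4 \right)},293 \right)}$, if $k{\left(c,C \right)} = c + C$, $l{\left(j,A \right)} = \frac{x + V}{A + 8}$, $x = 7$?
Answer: $- \frac{4699}{16} \approx -293.69$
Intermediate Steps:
$V = \frac{5}{4}$ ($V = \frac{5}{4} \cdot 1 = \frac{5}{4} \approx 1.25$)
$l{\left(j,A \right)} = \frac{33}{4 \left(8 + A\right)}$ ($l{\left(j,A \right)} = \frac{7 + \frac{5}{4}}{A + 8} = \frac{33}{4 \left(8 + A\right)}$)
$k{\left(c,C \right)} = C + c$
$- k{\left(l{\left(-9,4 \right)},293 \right)} = - (293 + \frac{33}{4 \left(8 + 4\right)}) = - (293 + \frac{33}{4 \cdot 12}) = - (293 + \frac{33}{4} \cdot \frac{1}{12}) = - (293 + \frac{11}{16}) = \left(-1\right) \frac{4699}{16} = - \frac{4699}{16}$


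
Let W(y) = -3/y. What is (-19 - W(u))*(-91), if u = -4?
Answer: 7189/4 ≈ 1797.3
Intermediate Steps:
(-19 - W(u))*(-91) = (-19 - (-3)/(-4))*(-91) = (-19 - (-3)*(-1)/4)*(-91) = (-19 - 1*3/4)*(-91) = (-19 - 3/4)*(-91) = -79/4*(-91) = 7189/4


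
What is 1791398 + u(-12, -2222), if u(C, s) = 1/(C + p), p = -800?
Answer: 1454615175/812 ≈ 1.7914e+6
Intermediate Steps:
u(C, s) = 1/(-800 + C) (u(C, s) = 1/(C - 800) = 1/(-800 + C))
1791398 + u(-12, -2222) = 1791398 + 1/(-800 - 12) = 1791398 + 1/(-812) = 1791398 - 1/812 = 1454615175/812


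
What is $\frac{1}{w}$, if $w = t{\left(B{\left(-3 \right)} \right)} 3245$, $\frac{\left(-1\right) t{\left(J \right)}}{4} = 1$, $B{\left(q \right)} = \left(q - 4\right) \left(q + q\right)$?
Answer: $- \frac{1}{12980} \approx -7.7042 \cdot 10^{-5}$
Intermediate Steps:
$B{\left(q \right)} = 2 q \left(-4 + q\right)$ ($B{\left(q \right)} = \left(-4 + q\right) 2 q = 2 q \left(-4 + q\right)$)
$t{\left(J \right)} = -4$ ($t{\left(J \right)} = \left(-4\right) 1 = -4$)
$w = -12980$ ($w = \left(-4\right) 3245 = -12980$)
$\frac{1}{w} = \frac{1}{-12980} = - \frac{1}{12980}$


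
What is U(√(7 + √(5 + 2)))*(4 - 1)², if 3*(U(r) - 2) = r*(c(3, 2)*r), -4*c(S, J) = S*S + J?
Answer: -159/4 - 33*√7/4 ≈ -61.577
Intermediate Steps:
c(S, J) = -J/4 - S²/4 (c(S, J) = -(S*S + J)/4 = -(S² + J)/4 = -(J + S²)/4 = -J/4 - S²/4)
U(r) = 2 - 11*r²/12 (U(r) = 2 + (r*((-¼*2 - ¼*3²)*r))/3 = 2 + (r*((-½ - ¼*9)*r))/3 = 2 + (r*((-½ - 9/4)*r))/3 = 2 + (r*(-11*r/4))/3 = 2 + (-11*r²/4)/3 = 2 - 11*r²/12)
U(√(7 + √(5 + 2)))*(4 - 1)² = (2 - (77/12 + 11*√(5 + 2)/12))*(4 - 1)² = (2 - (77/12 + 11*√7/12))*3² = (2 - 11*(7 + √7)/12)*9 = (2 + (-77/12 - 11*√7/12))*9 = (-53/12 - 11*√7/12)*9 = -159/4 - 33*√7/4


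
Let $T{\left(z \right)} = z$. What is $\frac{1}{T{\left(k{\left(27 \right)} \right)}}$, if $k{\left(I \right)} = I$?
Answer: $\frac{1}{27} \approx 0.037037$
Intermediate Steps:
$\frac{1}{T{\left(k{\left(27 \right)} \right)}} = \frac{1}{27}$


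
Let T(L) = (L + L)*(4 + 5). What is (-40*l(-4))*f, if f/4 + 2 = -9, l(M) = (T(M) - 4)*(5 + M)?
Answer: -133760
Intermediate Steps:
T(L) = 18*L (T(L) = (2*L)*9 = 18*L)
l(M) = (-4 + 18*M)*(5 + M) (l(M) = (18*M - 4)*(5 + M) = (-4 + 18*M)*(5 + M))
f = -44 (f = -8 + 4*(-9) = -8 - 36 = -44)
(-40*l(-4))*f = -40*(-20 + 18*(-4)² + 86*(-4))*(-44) = -40*(-20 + 18*16 - 344)*(-44) = -40*(-20 + 288 - 344)*(-44) = -40*(-76)*(-44) = 3040*(-44) = -133760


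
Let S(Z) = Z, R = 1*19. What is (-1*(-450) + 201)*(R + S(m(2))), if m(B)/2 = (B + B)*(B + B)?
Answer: 33201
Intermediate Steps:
m(B) = 8*B² (m(B) = 2*((B + B)*(B + B)) = 2*((2*B)*(2*B)) = 2*(4*B²) = 8*B²)
R = 19
(-1*(-450) + 201)*(R + S(m(2))) = (-1*(-450) + 201)*(19 + 8*2²) = (450 + 201)*(19 + 8*4) = 651*(19 + 32) = 651*51 = 33201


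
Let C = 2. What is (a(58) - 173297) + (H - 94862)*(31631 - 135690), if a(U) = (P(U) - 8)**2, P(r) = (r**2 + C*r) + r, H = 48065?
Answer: 4881936626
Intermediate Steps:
P(r) = r**2 + 3*r (P(r) = (r**2 + 2*r) + r = r**2 + 3*r)
a(U) = (-8 + U*(3 + U))**2 (a(U) = (U*(3 + U) - 8)**2 = (-8 + U*(3 + U))**2)
(a(58) - 173297) + (H - 94862)*(31631 - 135690) = ((-8 + 58*(3 + 58))**2 - 173297) + (48065 - 94862)*(31631 - 135690) = ((-8 + 58*61)**2 - 173297) - 46797*(-104059) = ((-8 + 3538)**2 - 173297) + 4869649023 = (3530**2 - 173297) + 4869649023 = (12460900 - 173297) + 4869649023 = 12287603 + 4869649023 = 4881936626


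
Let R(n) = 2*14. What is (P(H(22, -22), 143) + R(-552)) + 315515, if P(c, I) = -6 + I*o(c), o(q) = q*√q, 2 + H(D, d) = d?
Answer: 315537 - 6864*I*√6 ≈ 3.1554e+5 - 16813.0*I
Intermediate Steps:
H(D, d) = -2 + d
o(q) = q^(3/2)
R(n) = 28
P(c, I) = -6 + I*c^(3/2)
(P(H(22, -22), 143) + R(-552)) + 315515 = ((-6 + 143*(-2 - 22)^(3/2)) + 28) + 315515 = ((-6 + 143*(-24)^(3/2)) + 28) + 315515 = ((-6 + 143*(-48*I*√6)) + 28) + 315515 = ((-6 - 6864*I*√6) + 28) + 315515 = (22 - 6864*I*√6) + 315515 = 315537 - 6864*I*√6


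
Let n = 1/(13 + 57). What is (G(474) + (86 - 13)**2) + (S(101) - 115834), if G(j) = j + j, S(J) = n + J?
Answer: -7661919/70 ≈ -1.0946e+5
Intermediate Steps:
n = 1/70 ≈ 0.014286
S(J) = 1/70 + J
G(j) = 2*j
(G(474) + (86 - 13)**2) + (S(101) - 115834) = (2*474 + (86 - 13)**2) + ((1/70 + 101) - 115834) = (948 + 73**2) + (7071/70 - 115834) = (948 + 5329) - 8101309/70 = 6277 - 8101309/70 = -7661919/70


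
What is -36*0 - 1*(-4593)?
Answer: 4593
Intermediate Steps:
-36*0 - 1*(-4593) = 0 + 4593 = 4593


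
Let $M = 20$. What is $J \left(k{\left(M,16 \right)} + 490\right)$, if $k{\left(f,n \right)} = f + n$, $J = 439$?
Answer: $230914$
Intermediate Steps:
$J \left(k{\left(M,16 \right)} + 490\right) = 439 \left(\left(20 + 16\right) + 490\right) = 439 \left(36 + 490\right) = 439 \cdot 526 = 230914$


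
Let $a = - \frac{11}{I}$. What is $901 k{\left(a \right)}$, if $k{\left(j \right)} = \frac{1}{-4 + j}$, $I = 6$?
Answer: $- \frac{5406}{35} \approx -154.46$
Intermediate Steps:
$a = - \frac{11}{6} \approx -1.8333$
$901 k{\left(a \right)} = \frac{901}{-4 - \frac{11}{6}} = \frac{901}{- \frac{35}{6}} = 901 \left(- \frac{6}{35}\right) = - \frac{5406}{35}$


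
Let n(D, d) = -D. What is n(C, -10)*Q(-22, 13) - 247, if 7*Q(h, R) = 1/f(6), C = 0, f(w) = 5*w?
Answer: -247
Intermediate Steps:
Q(h, R) = 1/210 (Q(h, R) = 1/(7*((5*6))) = (⅐)/30 = (⅐)*(1/30) = 1/210)
n(C, -10)*Q(-22, 13) - 247 = -1*0*(1/210) - 247 = 0*(1/210) - 247 = 0 - 247 = -247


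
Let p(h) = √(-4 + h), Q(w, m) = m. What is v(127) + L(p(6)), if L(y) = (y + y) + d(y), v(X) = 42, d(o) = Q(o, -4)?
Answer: 38 + 2*√2 ≈ 40.828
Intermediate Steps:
d(o) = -4
L(y) = -4 + 2*y (L(y) = (y + y) - 4 = 2*y - 4 = -4 + 2*y)
v(127) + L(p(6)) = 42 + (-4 + 2*√(-4 + 6)) = 42 + (-4 + 2*√2) = 38 + 2*√2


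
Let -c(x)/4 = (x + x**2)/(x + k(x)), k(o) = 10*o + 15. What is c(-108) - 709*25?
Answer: -6915067/391 ≈ -17686.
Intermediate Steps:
k(o) = 15 + 10*o
c(x) = -4*(x + x**2)/(15 + 11*x) (c(x) = -4*(x + x**2)/(x + (15 + 10*x)) = -4*(x + x**2)/(15 + 11*x))
c(-108) - 709*25 = -4*(-108)*(1 - 108)/(15 + 11*(-108)) - 709*25 = -4*(-108)*(-107)/(15 - 1188) - 1*17725 = -4*(-108)*(-107)/(-1173) - 17725 = -4*(-108)*(-1/1173)*(-107) - 17725 = 15408/391 - 17725 = -6915067/391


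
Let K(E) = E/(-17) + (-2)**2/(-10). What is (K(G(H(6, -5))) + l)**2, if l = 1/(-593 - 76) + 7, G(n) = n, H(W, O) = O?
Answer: 153624018601/3233628225 ≈ 47.508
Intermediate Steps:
K(E) = -2/5 - E/17 (K(E) = E*(-1/17) + 4*(-1/10) = -E/17 - 2/5 = -2/5 - E/17)
l = 4682/669 (l = 1/(-669) + 7 = -1/669 + 7 = 4682/669 ≈ 6.9985)
(K(G(H(6, -5))) + l)**2 = ((-2/5 - 1/17*(-5)) + 4682/669)**2 = ((-2/5 + 5/17) + 4682/669)**2 = (-9/85 + 4682/669)**2 = (391949/56865)**2 = 153624018601/3233628225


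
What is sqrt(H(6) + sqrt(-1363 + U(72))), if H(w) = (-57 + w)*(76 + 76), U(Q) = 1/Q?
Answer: sqrt(-279072 + 3*I*sqrt(196270))/6 ≈ 0.20966 + 88.046*I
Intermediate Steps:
H(w) = -8664 + 152*w (H(w) = (-57 + w)*152 = -8664 + 152*w)
sqrt(H(6) + sqrt(-1363 + U(72))) = sqrt((-8664 + 152*6) + sqrt(-1363 + 1/72)) = sqrt((-8664 + 912) + sqrt(-1363 + 1/72)) = sqrt(-7752 + sqrt(-98135/72)) = sqrt(-7752 + I*sqrt(196270)/12)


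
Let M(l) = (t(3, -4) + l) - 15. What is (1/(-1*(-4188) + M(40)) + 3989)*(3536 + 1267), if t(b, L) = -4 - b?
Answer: 26861153735/1402 ≈ 1.9159e+7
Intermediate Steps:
M(l) = -22 + l (M(l) = ((-4 - 1*3) + l) - 15 = ((-4 - 3) + l) - 15 = (-7 + l) - 15 = -22 + l)
(1/(-1*(-4188) + M(40)) + 3989)*(3536 + 1267) = (1/(-1*(-4188) + (-22 + 40)) + 3989)*(3536 + 1267) = (1/(4188 + 18) + 3989)*4803 = (1/4206 + 3989)*4803 = (16777735/4206)*4803 = 26861153735/1402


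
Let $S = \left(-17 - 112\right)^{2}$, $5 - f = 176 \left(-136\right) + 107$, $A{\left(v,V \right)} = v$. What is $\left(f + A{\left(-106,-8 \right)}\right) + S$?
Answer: $40369$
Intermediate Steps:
$f = 23834$ ($f = 5 - \left(176 \left(-136\right) + 107\right) = 5 - \left(-23936 + 107\right) = 5 - -23829 = 5 + 23829 = 23834$)
$S = 16641$ ($S = \left(-129\right)^{2} = 16641$)
$\left(f + A{\left(-106,-8 \right)}\right) + S = \left(23834 - 106\right) + 16641 = 23728 + 16641 = 40369$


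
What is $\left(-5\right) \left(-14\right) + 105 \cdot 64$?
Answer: $6790$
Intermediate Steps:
$\left(-5\right) \left(-14\right) + 105 \cdot 64 = 70 + 6720 = 6790$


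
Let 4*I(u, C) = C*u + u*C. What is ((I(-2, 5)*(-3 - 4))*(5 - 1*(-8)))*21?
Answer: 9555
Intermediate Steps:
I(u, C) = C*u/2 (I(u, C) = (C*u + u*C)/4 = (C*u + C*u)/4 = (2*C*u)/4 = C*u/2)
((I(-2, 5)*(-3 - 4))*(5 - 1*(-8)))*21 = ((((1/2)*5*(-2))*(-3 - 4))*(5 - 1*(-8)))*21 = ((-5*(-7))*(5 + 8))*21 = (35*13)*21 = 455*21 = 9555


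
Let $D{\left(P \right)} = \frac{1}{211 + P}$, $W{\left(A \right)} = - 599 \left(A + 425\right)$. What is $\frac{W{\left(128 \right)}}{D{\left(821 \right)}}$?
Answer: $-341846904$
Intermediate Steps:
$W{\left(A \right)} = -254575 - 599 A$ ($W{\left(A \right)} = - 599 \left(425 + A\right) = -254575 - 599 A$)
$\frac{W{\left(128 \right)}}{D{\left(821 \right)}} = \frac{-254575 - 76672}{\frac{1}{211 + 821}} = \frac{-254575 - 76672}{\frac{1}{1032}} = - 331247 \frac{1}{\frac{1}{1032}} = \left(-331247\right) 1032 = -341846904$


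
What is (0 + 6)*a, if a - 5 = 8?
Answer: 78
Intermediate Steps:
a = 13 (a = 5 + 8 = 13)
(0 + 6)*a = (0 + 6)*13 = 6*13 = 78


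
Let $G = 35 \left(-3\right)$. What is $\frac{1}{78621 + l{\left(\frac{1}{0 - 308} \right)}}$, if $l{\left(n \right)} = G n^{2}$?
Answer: $\frac{13552}{1065471777} \approx 1.2719 \cdot 10^{-5}$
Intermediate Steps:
$G = -105$
$l{\left(n \right)} = - 105 n^{2}$
$\frac{1}{78621 + l{\left(\frac{1}{0 - 308} \right)}} = \frac{1}{78621 - 105 \left(\frac{1}{0 - 308}\right)^{2}} = \frac{1}{78621 - 105 \left(\frac{1}{-308}\right)^{2}} = \frac{1}{78621 - 105 \left(- \frac{1}{308}\right)^{2}} = \frac{1}{78621 - \frac{15}{13552}} = \frac{1}{\frac{1065471777}{13552}} = \frac{13552}{1065471777}$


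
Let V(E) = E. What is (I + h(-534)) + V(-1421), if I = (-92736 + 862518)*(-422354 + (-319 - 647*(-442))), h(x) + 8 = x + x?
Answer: -105228432115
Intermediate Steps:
h(x) = -8 + 2*x (h(x) = -8 + (x + x) = -8 + 2*x)
I = -105228429618 (I = 769782*(-422354 + (-319 + 285974)) = 769782*(-422354 + 285655) = 769782*(-136699) = -105228429618)
(I + h(-534)) + V(-1421) = (-105228429618 + (-8 + 2*(-534))) - 1421 = (-105228429618 + (-8 - 1068)) - 1421 = (-105228429618 - 1076) - 1421 = -105228430694 - 1421 = -105228432115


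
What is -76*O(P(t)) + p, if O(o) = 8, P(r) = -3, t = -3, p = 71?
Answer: -537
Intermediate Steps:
-76*O(P(t)) + p = -76*8 + 71 = -608 + 71 = -537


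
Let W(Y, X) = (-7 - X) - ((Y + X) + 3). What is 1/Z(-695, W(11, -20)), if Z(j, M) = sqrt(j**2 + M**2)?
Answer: sqrt(483386)/483386 ≈ 0.0014383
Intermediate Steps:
W(Y, X) = -10 - Y - 2*X (W(Y, X) = (-7 - X) - ((X + Y) + 3) = (-7 - X) - (3 + X + Y) = (-7 - X) + (-3 - X - Y) = -10 - Y - 2*X)
Z(j, M) = sqrt(M**2 + j**2)
1/Z(-695, W(11, -20)) = 1/(sqrt((-10 - 1*11 - 2*(-20))**2 + (-695)**2)) = 1/(sqrt((-10 - 11 + 40)**2 + 483025)) = 1/(sqrt(19**2 + 483025)) = 1/(sqrt(361 + 483025)) = 1/(sqrt(483386)) = sqrt(483386)/483386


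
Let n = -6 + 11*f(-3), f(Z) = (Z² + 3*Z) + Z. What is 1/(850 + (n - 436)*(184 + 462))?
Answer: -1/306000 ≈ -3.2680e-6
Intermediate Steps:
f(Z) = Z² + 4*Z
n = -39 (n = -6 + 11*(-3*(4 - 3)) = -6 + 11*(-3*1) = -6 + 11*(-3) = -6 - 33 = -39)
1/(850 + (n - 436)*(184 + 462)) = 1/(850 + (-39 - 436)*(184 + 462)) = 1/(850 - 475*646) = 1/(850 - 306850) = 1/(-306000) = -1/306000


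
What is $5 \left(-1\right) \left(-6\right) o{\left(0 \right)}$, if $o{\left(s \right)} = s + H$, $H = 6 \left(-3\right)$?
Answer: $-540$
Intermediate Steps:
$H = -18$
$o{\left(s \right)} = -18 + s$ ($o{\left(s \right)} = s - 18 = -18 + s$)
$5 \left(-1\right) \left(-6\right) o{\left(0 \right)} = 5 \left(-1\right) \left(-6\right) \left(-18 + 0\right) = \left(-5\right) \left(-6\right) \left(-18\right) = 30 \left(-18\right) = -540$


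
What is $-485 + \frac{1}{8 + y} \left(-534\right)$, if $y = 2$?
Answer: $- \frac{2692}{5} \approx -538.4$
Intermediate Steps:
$-485 + \frac{1}{8 + y} \left(-534\right) = -485 + \frac{1}{8 + 2} \left(-534\right) = -485 + \frac{1}{10} \left(-534\right) = -485 - \frac{267}{5} = - \frac{2692}{5}$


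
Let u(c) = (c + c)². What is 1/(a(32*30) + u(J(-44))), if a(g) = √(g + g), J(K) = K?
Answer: 121/936994 - √30/7495952 ≈ 0.00012841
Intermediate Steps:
u(c) = 4*c² (u(c) = (2*c)² = 4*c²)
a(g) = √2*√g (a(g) = √(2*g) = √2*√g)
1/(a(32*30) + u(J(-44))) = 1/(√2*√(32*30) + 4*(-44)²) = 1/(√2*√960 + 4*1936) = 1/(√2*(8*√15) + 7744) = 1/(8*√30 + 7744) = 1/(7744 + 8*√30)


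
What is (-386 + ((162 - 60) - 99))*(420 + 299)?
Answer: -275377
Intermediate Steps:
(-386 + ((162 - 60) - 99))*(420 + 299) = (-386 + (102 - 99))*719 = (-386 + 3)*719 = -383*719 = -275377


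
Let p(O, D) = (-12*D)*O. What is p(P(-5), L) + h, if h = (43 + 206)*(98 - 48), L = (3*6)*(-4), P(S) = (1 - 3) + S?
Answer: 6402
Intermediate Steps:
P(S) = -2 + S
L = -72 (L = 18*(-4) = -72)
p(O, D) = -12*D*O
h = 12450 (h = 249*50 = 12450)
p(P(-5), L) + h = -12*(-72)*(-2 - 5) + 12450 = -12*(-72)*(-7) + 12450 = -6048 + 12450 = 6402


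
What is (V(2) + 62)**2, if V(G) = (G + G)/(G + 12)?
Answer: 190096/49 ≈ 3879.5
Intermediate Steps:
V(G) = 2*G/(12 + G) (V(G) = (2*G)/(12 + G) = 2*G/(12 + G))
(V(2) + 62)**2 = (2*2/(12 + 2) + 62)**2 = (2*2/14 + 62)**2 = (2*2*(1/14) + 62)**2 = (2/7 + 62)**2 = (436/7)**2 = 190096/49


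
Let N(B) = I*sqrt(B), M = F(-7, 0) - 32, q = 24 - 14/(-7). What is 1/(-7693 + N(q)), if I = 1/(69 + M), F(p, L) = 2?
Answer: -900081/6924323131 - 3*sqrt(26)/6924323131 ≈ -0.00012999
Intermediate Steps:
q = 26 (q = 24 - 14*(-1/7) = 24 + 2 = 26)
M = -30 (M = 2 - 32 = -30)
I = 1/39 (I = 1/(69 - 30) = 1/39 ≈ 0.025641)
N(B) = sqrt(B)/39
1/(-7693 + N(q)) = 1/(-7693 + sqrt(26)/39)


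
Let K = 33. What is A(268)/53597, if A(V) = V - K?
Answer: 235/53597 ≈ 0.0043846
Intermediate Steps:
A(V) = -33 + V (A(V) = V - 1*33 = V - 33 = -33 + V)
A(268)/53597 = (-33 + 268)/53597 = 235*(1/53597) = 235/53597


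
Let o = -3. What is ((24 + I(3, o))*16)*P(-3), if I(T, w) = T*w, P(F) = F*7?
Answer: -5040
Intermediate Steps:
P(F) = 7*F
((24 + I(3, o))*16)*P(-3) = ((24 + 3*(-3))*16)*(7*(-3)) = ((24 - 9)*16)*(-21) = (15*16)*(-21) = 240*(-21) = -5040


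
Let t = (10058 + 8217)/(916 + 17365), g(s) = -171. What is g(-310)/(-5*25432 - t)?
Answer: 1042017/774876745 ≈ 0.0013448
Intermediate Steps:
t = 18275/18281 ≈ 0.99967
g(-310)/(-5*25432 - t) = -171/(-5*25432 - 1*18275/18281) = -171/(-127160 - 18275/18281) = -171/(-2324630235/18281) = -171*(-18281/2324630235) = 1042017/774876745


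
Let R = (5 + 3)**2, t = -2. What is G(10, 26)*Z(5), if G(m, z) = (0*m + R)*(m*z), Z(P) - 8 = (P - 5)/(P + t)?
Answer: 133120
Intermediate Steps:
R = 64 (R = 8**2 = 64)
Z(P) = 8 + (-5 + P)/(-2 + P) (Z(P) = 8 + (P - 5)/(P - 2) = 8 + (-5 + P)/(-2 + P))
G(m, z) = 64*m*z (G(m, z) = (0*m + 64)*(m*z) = (0 + 64)*(m*z) = 64*(m*z) = 64*m*z)
G(10, 26)*Z(5) = (64*10*26)*(3*(-7 + 3*5)/(-2 + 5)) = 16640*(3*(-7 + 15)/3) = 16640*(3*(1/3)*8) = 16640*8 = 133120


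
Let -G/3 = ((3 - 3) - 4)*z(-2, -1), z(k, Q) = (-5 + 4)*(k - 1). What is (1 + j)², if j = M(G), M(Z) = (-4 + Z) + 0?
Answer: 1089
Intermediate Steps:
z(k, Q) = 1 - k (z(k, Q) = -(-1 + k) = 1 - k)
G = 36 (G = -3*((3 - 3) - 4)*(1 - 1*(-2)) = -3*(0 - 4)*(1 + 2) = -(-12)*3 = -3*(-12) = 36)
M(Z) = -4 + Z
j = 32 (j = -4 + 36 = 32)
(1 + j)² = (1 + 32)² = 33² = 1089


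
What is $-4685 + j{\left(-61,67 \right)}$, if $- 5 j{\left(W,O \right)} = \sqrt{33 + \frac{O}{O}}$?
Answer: $-4685 - \frac{\sqrt{34}}{5} \approx -4686.2$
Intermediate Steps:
$j{\left(W,O \right)} = - \frac{\sqrt{34}}{5}$ ($j{\left(W,O \right)} = - \frac{\sqrt{33 + \frac{O}{O}}}{5} = - \frac{\sqrt{33 + 1}}{5} = - \frac{\sqrt{34}}{5}$)
$-4685 + j{\left(-61,67 \right)} = -4685 - \frac{\sqrt{34}}{5}$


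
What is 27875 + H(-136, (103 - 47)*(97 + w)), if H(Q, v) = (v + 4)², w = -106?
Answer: 277875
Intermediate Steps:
H(Q, v) = (4 + v)²
27875 + H(-136, (103 - 47)*(97 + w)) = 27875 + (4 + (103 - 47)*(97 - 106))² = 27875 + (4 + 56*(-9))² = 27875 + (4 - 504)² = 27875 + (-500)² = 27875 + 250000 = 277875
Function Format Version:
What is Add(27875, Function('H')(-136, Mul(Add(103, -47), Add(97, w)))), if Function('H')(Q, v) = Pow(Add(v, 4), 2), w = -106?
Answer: 277875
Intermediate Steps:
Function('H')(Q, v) = Pow(Add(4, v), 2)
Add(27875, Function('H')(-136, Mul(Add(103, -47), Add(97, w)))) = Add(27875, Pow(Add(4, Mul(Add(103, -47), Add(97, -106))), 2)) = Add(27875, Pow(Add(4, Mul(56, -9)), 2)) = Add(27875, Pow(Add(4, -504), 2)) = Add(27875, Pow(-500, 2)) = Add(27875, 250000) = 277875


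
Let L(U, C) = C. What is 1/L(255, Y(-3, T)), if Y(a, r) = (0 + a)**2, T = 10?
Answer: 1/9 ≈ 0.11111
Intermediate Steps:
Y(a, r) = a**2
1/L(255, Y(-3, T)) = 1/((-3)**2) = 1/9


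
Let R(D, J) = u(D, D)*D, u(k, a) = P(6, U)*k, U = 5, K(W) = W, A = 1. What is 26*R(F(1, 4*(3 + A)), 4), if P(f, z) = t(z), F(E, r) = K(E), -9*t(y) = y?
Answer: -130/9 ≈ -14.444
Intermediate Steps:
t(y) = -y/9
F(E, r) = E
P(f, z) = -z/9
u(k, a) = -5*k/9 (u(k, a) = (-⅑*5)*k = -5*k/9)
R(D, J) = -5*D²/9 (R(D, J) = (-5*D/9)*D = -5*D²/9)
26*R(F(1, 4*(3 + A)), 4) = 26*(-5/9*1²) = 26*(-5/9*1) = 26*(-5/9) = -130/9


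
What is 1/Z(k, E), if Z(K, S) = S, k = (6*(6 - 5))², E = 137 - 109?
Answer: 1/28 ≈ 0.035714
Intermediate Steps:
E = 28
k = 36 (k = (6*1)² = 6² = 36)
1/Z(k, E) = 1/28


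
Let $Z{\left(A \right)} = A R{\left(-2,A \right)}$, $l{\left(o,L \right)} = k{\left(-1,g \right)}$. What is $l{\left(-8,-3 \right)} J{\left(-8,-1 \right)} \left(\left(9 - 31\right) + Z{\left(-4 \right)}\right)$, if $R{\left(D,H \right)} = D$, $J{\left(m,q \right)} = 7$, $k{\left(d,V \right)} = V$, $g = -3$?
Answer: $294$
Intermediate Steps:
$l{\left(o,L \right)} = -3$
$Z{\left(A \right)} = - 2 A$ ($Z{\left(A \right)} = A \left(-2\right) = - 2 A$)
$l{\left(-8,-3 \right)} J{\left(-8,-1 \right)} \left(\left(9 - 31\right) + Z{\left(-4 \right)}\right) = \left(-3\right) 7 \left(\left(9 - 31\right) - -8\right) = - 21 \left(-22 + 8\right) = \left(-21\right) \left(-14\right) = 294$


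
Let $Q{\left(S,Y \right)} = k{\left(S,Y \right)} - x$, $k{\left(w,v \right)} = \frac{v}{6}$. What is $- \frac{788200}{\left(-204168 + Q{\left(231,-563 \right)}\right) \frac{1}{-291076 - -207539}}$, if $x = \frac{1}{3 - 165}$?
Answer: $- \frac{666669116925}{2068151} \approx -3.2235 \cdot 10^{5}$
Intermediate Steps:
$x = - \frac{1}{162}$ ($x = \frac{1}{-162} = - \frac{1}{162} \approx -0.0061728$)
$k{\left(w,v \right)} = \frac{v}{6}$ ($k{\left(w,v \right)} = v \frac{1}{6} = \frac{v}{6}$)
$Q{\left(S,Y \right)} = \frac{1}{162} + \frac{Y}{6}$ ($Q{\left(S,Y \right)} = \frac{Y}{6} - - \frac{1}{162} = \frac{Y}{6} + \frac{1}{162} = \frac{1}{162} + \frac{Y}{6}$)
$- \frac{788200}{\left(-204168 + Q{\left(231,-563 \right)}\right) \frac{1}{-291076 - -207539}} = - \frac{788200}{\left(-204168 + \left(\frac{1}{162} + \frac{1}{6} \left(-563\right)\right)\right) \frac{1}{-291076 - -207539}} = - \frac{788200}{\left(-204168 + \left(\frac{1}{162} - \frac{563}{6}\right)\right) \frac{1}{-291076 + 207539}} = - \frac{788200}{\left(-204168 - \frac{7600}{81}\right) \frac{1}{-83537}} = - \frac{788200}{\left(- \frac{16545208}{81}\right) \left(- \frac{1}{83537}\right)} = - \frac{788200}{\frac{16545208}{6766497}} = \left(-788200\right) \frac{6766497}{16545208} = - \frac{666669116925}{2068151}$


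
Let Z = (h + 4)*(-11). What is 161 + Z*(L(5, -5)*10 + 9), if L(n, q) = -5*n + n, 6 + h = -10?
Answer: -25051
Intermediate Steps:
h = -16 (h = -6 - 10 = -16)
L(n, q) = -4*n
Z = 132 (Z = (-16 + 4)*(-11) = -12*(-11) = 132)
161 + Z*(L(5, -5)*10 + 9) = 161 + 132*(-4*5*10 + 9) = 161 + 132*(-20*10 + 9) = 161 + 132*(-200 + 9) = 161 + 132*(-191) = 161 - 25212 = -25051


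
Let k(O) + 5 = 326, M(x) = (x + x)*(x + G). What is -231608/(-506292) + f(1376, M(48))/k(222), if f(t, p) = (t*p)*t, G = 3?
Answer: 391109263886650/13543311 ≈ 2.8878e+7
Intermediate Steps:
M(x) = 2*x*(3 + x) (M(x) = (x + x)*(x + 3) = (2*x)*(3 + x) = 2*x*(3 + x))
k(O) = 321 (k(O) = -5 + 326 = 321)
f(t, p) = p*t² (f(t, p) = (p*t)*t = p*t²)
-231608/(-506292) + f(1376, M(48))/k(222) = -231608/(-506292) + ((2*48*(3 + 48))*1376²)/321 = -231608*(-1/506292) + ((2*48*51)*1893376)*(1/321) = 57902/126573 + (4896*1893376)*(1/321) = 57902/126573 + 9269968896*(1/321) = 57902/126573 + 3089989632/107 = 391109263886650/13543311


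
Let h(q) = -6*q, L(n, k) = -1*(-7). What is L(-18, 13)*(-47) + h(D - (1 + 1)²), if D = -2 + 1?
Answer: -299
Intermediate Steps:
L(n, k) = 7
D = -1
L(-18, 13)*(-47) + h(D - (1 + 1)²) = 7*(-47) - 6*(-1 - (1 + 1)²) = -329 - 6*(-1 - 1*2²) = -329 - 6*(-1 - 1*4) = -329 - 6*(-1 - 4) = -329 - 6*(-5) = -329 + 30 = -299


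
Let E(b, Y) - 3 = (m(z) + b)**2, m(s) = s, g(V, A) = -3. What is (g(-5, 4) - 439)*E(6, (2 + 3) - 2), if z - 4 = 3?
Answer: -76024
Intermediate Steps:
z = 7 (z = 4 + 3 = 7)
E(b, Y) = 3 + (7 + b)**2
(g(-5, 4) - 439)*E(6, (2 + 3) - 2) = (-3 - 439)*(3 + (7 + 6)**2) = -442*(3 + 13**2) = -442*(3 + 169) = -442*172 = -76024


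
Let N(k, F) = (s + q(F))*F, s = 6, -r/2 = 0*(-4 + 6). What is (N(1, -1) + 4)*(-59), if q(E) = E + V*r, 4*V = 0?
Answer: 59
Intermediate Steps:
r = 0 (r = -0*(-4 + 6) = -0*2 = -2*0 = 0)
V = 0 (V = (¼)*0 = 0)
q(E) = E (q(E) = E + 0*0 = E + 0 = E)
N(k, F) = F*(6 + F) (N(k, F) = (6 + F)*F = F*(6 + F))
(N(1, -1) + 4)*(-59) = (-(6 - 1) + 4)*(-59) = (-1*5 + 4)*(-59) = (-5 + 4)*(-59) = -1*(-59) = 59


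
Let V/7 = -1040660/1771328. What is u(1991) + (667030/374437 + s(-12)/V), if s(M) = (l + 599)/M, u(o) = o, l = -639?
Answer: 116429187017579/58449241263 ≈ 1992.0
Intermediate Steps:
V = -1821155/442832 (V = 7*(-1040660/1771328) = 7*(-1040660*1/1771328) = 7*(-260165/442832) = -1821155/442832 ≈ -4.1125)
s(M) = -40/M (s(M) = (-639 + 599)/M = -40/M)
u(1991) + (667030/374437 + s(-12)/V) = 1991 + (667030/374437 + (-40/(-12))/(-1821155/442832)) = 1991 + (667030*(1/374437) - 40*(-1/12)*(-442832/1821155)) = 1991 + (95290/53491 + (10/3)*(-442832/1821155)) = 1991 + (95290/53491 - 885664/1092693) = 1991 + 56747662946/58449241263 = 116429187017579/58449241263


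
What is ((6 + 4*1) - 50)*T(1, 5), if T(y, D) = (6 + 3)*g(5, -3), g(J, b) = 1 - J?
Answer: 1440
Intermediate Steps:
T(y, D) = -36 (T(y, D) = (6 + 3)*(1 - 1*5) = 9*(1 - 5) = 9*(-4) = -36)
((6 + 4*1) - 50)*T(1, 5) = ((6 + 4*1) - 50)*(-36) = ((6 + 4) - 50)*(-36) = (10 - 50)*(-36) = -40*(-36) = 1440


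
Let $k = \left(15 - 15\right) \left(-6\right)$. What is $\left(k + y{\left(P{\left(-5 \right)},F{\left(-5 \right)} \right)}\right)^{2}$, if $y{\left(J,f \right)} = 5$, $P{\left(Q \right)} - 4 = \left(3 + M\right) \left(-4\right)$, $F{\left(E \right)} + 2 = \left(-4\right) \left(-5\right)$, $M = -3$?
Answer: $25$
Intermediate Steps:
$F{\left(E \right)} = 18$ ($F{\left(E \right)} = -2 - -20 = -2 + 20 = 18$)
$P{\left(Q \right)} = 4$ ($P{\left(Q \right)} = 4 + \left(3 - 3\right) \left(-4\right) = 4 + 0 \left(-4\right) = 4 + 0 = 4$)
$k = 0$ ($k = 0 \left(-6\right) = 0$)
$\left(k + y{\left(P{\left(-5 \right)},F{\left(-5 \right)} \right)}\right)^{2} = \left(0 + 5\right)^{2} = 5^{2} = 25$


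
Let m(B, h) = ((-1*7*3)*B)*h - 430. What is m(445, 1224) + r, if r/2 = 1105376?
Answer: -9227958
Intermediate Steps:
r = 2210752 (r = 2*1105376 = 2210752)
m(B, h) = -430 - 21*B*h (m(B, h) = ((-7*3)*B)*h - 430 = (-21*B)*h - 430 = -21*B*h - 430 = -430 - 21*B*h)
m(445, 1224) + r = (-430 - 21*445*1224) + 2210752 = (-430 - 11438280) + 2210752 = -11438710 + 2210752 = -9227958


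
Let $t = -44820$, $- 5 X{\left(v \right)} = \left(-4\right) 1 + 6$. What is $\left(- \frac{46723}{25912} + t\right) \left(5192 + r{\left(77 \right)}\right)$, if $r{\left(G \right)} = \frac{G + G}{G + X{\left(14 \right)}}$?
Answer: $- \frac{1155212436555639}{4962148} \approx -2.328 \cdot 10^{8}$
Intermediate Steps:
$X{\left(v \right)} = - \frac{2}{5}$ ($X{\left(v \right)} = - \frac{\left(-4\right) 1 + 6}{5} = - \frac{-4 + 6}{5} = \left(- \frac{1}{5}\right) 2 = - \frac{2}{5}$)
$r{\left(G \right)} = \frac{2 G}{- \frac{2}{5} + G}$ ($r{\left(G \right)} = \frac{G + G}{G - \frac{2}{5}} = \frac{2 G}{- \frac{2}{5} + G}$)
$\left(- \frac{46723}{25912} + t\right) \left(5192 + r{\left(77 \right)}\right) = \left(- \frac{46723}{25912} - 44820\right) \left(5192 + 10 \cdot 77 \frac{1}{-2 + 5 \cdot 77}\right) = \left(\left(-46723\right) \frac{1}{25912} - 44820\right) \left(5192 + 10 \cdot 77 \frac{1}{-2 + 385}\right) = \left(- \frac{46723}{25912} - 44820\right) \left(5192 + 10 \cdot 77 \cdot \frac{1}{383}\right) = - \frac{1161422563 \left(5192 + 10 \cdot 77 \cdot \frac{1}{383}\right)}{25912} = - \frac{1161422563 \left(5192 + \frac{770}{383}\right)}{25912} = \left(- \frac{1161422563}{25912}\right) \frac{1989306}{383} = - \frac{1155212436555639}{4962148}$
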